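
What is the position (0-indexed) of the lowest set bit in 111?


0b1101111. Lowest set bit at position 0

0


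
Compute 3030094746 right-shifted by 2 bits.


0b10110100100110111001001110011010 >> 2 = 0b101101001001101110010011100110 = 757523686

757523686


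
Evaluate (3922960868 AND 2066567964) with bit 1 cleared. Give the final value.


Step 1: 3922960868 & 2066567964 = 1761673476
Step 2: 1761673476 & ~(1 << 1) = 1761673476

1761673476


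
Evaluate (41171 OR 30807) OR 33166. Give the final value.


Step 1: 41171 | 30807 = 63703
Step 2: 63703 | 33166 = 63967

63967


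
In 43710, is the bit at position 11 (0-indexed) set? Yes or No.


0b1010101010111110, bit 11 = 1. Yes

Yes


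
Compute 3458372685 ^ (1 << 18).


3458372685 ^ (1 << 18) = 3458372685 ^ 262144 = 3458634829

3458634829


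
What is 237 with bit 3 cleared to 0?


237 & ~(1 << 3) = 229

229


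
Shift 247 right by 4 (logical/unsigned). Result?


0b11110111 >> 4 = 0b1111 = 15

15


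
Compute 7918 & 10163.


0b1111011101110 & 0b10011110110011 = 0b11010100010 = 1698

1698


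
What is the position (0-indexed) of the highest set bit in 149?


0b10010101. Highest set bit at position 7

7


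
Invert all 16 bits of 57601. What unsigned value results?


57601 ^ 65535 = 7934

7934


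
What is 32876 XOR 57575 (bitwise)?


0b1000000001101100 ^ 0b1110000011100111 = 0b110000010001011 = 24715

24715


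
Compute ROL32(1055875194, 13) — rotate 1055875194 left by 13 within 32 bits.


Rotate 0b111110111011110110000001111010 left by 13 (32-bit) = 0b11101100000011110100011111011101 = 3960424413

3960424413


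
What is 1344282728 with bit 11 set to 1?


1344282728 | (1 << 11) = 1344282728 | 2048 = 1344284776

1344284776


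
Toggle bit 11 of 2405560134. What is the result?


2405560134 ^ (1 << 11) = 2405560134 ^ 2048 = 2405558086

2405558086


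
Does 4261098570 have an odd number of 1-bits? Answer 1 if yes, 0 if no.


0b11111101111110110011010001001010 has 20 ones => parity 0

0


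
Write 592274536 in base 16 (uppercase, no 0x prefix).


592274536 = 234D6468 hex

234D6468


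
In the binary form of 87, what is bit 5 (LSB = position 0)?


0b1010111, position 5 = 0

0


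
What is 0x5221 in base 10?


5221 hex = 21025 decimal

21025


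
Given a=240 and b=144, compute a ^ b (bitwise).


240 ^ 144 = 96

96


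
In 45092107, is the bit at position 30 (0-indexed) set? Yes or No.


0b10101100000000110100001011, bit 30 = 0. No

No


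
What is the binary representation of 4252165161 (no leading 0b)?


4252165161 = 11111101011100101110010000101001 in binary

11111101011100101110010000101001


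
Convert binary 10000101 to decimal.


10000101 in decimal = 133

133


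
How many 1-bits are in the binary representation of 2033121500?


0b1111001001011101111100011011100 has 19 set bits

19


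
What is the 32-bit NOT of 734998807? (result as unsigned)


~0b101011110011110011000100010111 = 0b11010100001100001100111011101000 = 3559968488 (32-bit unsigned)

3559968488


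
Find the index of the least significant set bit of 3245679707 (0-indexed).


0b11000001011101010010010001011011. Lowest set bit at position 0

0


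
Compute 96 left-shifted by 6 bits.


0b1100000 << 6 = 0b1100000000000 = 6144

6144


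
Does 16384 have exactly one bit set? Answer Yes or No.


0b100000000000000. Only one bit set => Yes

Yes


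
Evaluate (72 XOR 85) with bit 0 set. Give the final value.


Step 1: 72 ^ 85 = 29
Step 2: 29 | (1 << 0) = 29 | 1 = 29

29


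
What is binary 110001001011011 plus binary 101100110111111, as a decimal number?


110001001011011 + 101100110111111 = 1011110000011010 = 48154

48154


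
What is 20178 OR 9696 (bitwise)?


0b100111011010010 | 0b10010111100000 = 0b110111111110010 = 28658

28658


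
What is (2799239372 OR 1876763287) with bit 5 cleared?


Step 1: 2799239372 | 1876763287 = 4024247007
Step 2: 4024247007 & ~(1 << 5) = 4024247007

4024247007


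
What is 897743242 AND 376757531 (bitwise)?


0b110101100000100111100110001010 & 0b10110011101001101110100011011 = 0b10100000000000101100100001010 = 335567114

335567114


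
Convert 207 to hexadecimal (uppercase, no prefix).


207 = CF hex

CF


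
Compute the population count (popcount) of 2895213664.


0b10101100100100010111010001100000 has 13 set bits

13


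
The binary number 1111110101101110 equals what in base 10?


1111110101101110 in decimal = 64878

64878


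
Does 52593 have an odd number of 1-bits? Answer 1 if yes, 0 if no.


0b1100110101110001 has 9 ones => parity 1

1


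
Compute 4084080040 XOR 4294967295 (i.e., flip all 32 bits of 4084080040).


4084080040 ^ 4294967295 = 210887255

210887255


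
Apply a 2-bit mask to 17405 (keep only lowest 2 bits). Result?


17405 & 3 = 1

1


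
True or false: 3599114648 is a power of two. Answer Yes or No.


0b11010110100001100010000110011000. Multiple bits set => No

No


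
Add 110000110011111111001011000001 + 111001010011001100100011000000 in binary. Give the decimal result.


110000110011111111001011000001 + 111001010011001100100011000000 = 1101010000111001011101110000001 = 1780267905

1780267905


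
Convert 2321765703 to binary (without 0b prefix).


2321765703 = 10001010011000110101010101000111 in binary

10001010011000110101010101000111


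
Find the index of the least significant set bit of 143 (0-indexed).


0b10001111. Lowest set bit at position 0

0


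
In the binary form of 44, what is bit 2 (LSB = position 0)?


0b101100, position 2 = 1

1


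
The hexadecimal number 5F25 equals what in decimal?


5F25 hex = 24357 decimal

24357


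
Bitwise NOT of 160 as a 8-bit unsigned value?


~0b10100000 = 0b1011111 = 95 (8-bit unsigned)

95


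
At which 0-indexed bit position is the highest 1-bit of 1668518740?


0b1100011011100111001001101010100. Highest set bit at position 30

30


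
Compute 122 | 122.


0b1111010 | 0b1111010 = 0b1111010 = 122

122


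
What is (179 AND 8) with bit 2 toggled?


Step 1: 179 & 8 = 0
Step 2: 0 ^ (1 << 2) = 0 ^ 4 = 4

4


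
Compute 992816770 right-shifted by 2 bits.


0b111011001011010010111010000010 >> 2 = 0b1110110010110100101110100000 = 248204192

248204192


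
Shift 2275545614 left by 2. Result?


0b10000111101000100001001000001110 << 2 = 0b1000011110100010000100100000111000 = 9102182456

9102182456


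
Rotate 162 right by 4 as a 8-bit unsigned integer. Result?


Rotate 0b10100010 right by 4 (8-bit) = 0b101010 = 42

42


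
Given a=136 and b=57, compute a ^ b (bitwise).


136 ^ 57 = 177

177


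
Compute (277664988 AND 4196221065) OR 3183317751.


Step 1: 277664988 & 4196221065 = 269238408
Step 2: 269238408 | 3183317751 = 3183334143

3183334143


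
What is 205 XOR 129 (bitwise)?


0b11001101 ^ 0b10000001 = 0b1001100 = 76

76


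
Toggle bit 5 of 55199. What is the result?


55199 ^ (1 << 5) = 55199 ^ 32 = 55231

55231


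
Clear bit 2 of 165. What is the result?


165 & ~(1 << 2) = 161

161


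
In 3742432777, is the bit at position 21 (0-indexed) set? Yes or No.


0b11011111000100001111111000001001, bit 21 = 0. No

No


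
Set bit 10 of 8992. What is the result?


8992 | (1 << 10) = 8992 | 1024 = 10016

10016


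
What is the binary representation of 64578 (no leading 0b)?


64578 = 1111110001000010 in binary

1111110001000010


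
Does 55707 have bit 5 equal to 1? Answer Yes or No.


0b1101100110011011, bit 5 = 0. No

No


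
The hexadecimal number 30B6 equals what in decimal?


30B6 hex = 12470 decimal

12470


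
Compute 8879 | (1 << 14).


8879 | (1 << 14) = 8879 | 16384 = 25263

25263


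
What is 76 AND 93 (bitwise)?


0b1001100 & 0b1011101 = 0b1001100 = 76

76


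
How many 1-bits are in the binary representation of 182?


0b10110110 has 5 set bits

5


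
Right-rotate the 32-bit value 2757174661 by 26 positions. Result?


Rotate 0b10100100010101110010010110000101 right by 26 (32-bit) = 0b10101110010010110000101101001 = 365519209

365519209


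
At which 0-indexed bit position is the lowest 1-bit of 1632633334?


0b1100001010100000000000111110110. Lowest set bit at position 1

1


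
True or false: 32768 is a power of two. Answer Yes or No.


0b1000000000000000. Only one bit set => Yes

Yes


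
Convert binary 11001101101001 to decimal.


11001101101001 in decimal = 13161

13161


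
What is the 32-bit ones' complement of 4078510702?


4078510702 ^ 4294967295 = 216456593

216456593


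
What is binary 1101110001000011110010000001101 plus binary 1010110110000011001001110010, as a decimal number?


1101110001000011110010000001101 + 1010110110000011001001110010 = 1111000111110100001011001111111 = 2029655679

2029655679


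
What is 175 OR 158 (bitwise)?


0b10101111 | 0b10011110 = 0b10111111 = 191

191


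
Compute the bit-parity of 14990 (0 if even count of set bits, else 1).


0b11101010001110 has 8 ones => parity 0

0


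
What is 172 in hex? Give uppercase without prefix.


172 = AC hex

AC


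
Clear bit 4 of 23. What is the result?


23 & ~(1 << 4) = 7

7


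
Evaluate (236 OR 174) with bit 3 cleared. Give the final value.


Step 1: 236 | 174 = 238
Step 2: 238 & ~(1 << 3) = 230

230


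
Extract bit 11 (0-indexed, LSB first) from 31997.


0b111110011111101, position 11 = 1

1


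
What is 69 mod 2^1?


69 & 1 = 1

1


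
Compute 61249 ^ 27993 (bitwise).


0b1110111101000001 ^ 0b110110101011001 = 0b1000001000011000 = 33304

33304


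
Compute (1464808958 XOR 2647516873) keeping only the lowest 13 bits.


Step 1: 1464808958 ^ 2647516873 = 3397571383
Step 2: 3397571383 & 8191 = 4919

4919


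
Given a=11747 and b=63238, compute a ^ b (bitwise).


11747 ^ 63238 = 56037

56037


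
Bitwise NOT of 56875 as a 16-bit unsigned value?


~0b1101111000101011 = 0b10000111010100 = 8660 (16-bit unsigned)

8660


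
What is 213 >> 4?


0b11010101 >> 4 = 0b1101 = 13

13


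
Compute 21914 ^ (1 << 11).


21914 ^ (1 << 11) = 21914 ^ 2048 = 23962

23962


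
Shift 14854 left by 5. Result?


0b11101000000110 << 5 = 0b1110100000011000000 = 475328

475328


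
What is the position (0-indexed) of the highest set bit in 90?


0b1011010. Highest set bit at position 6

6


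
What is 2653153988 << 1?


0b10011110001000111110101011000100 << 1 = 0b100111100010001111101010110001000 = 5306307976

5306307976


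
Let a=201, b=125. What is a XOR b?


201 ^ 125 = 180

180


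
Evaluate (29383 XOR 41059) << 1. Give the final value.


Step 1: 29383 ^ 41059 = 53924
Step 2: 53924 << 1 = 107848

107848


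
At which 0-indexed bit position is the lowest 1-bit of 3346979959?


0b11000111011111101101110001110111. Lowest set bit at position 0

0


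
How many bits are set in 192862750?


0b1011011111101101101000011110 has 18 set bits

18


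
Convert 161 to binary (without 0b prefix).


161 = 10100001 in binary

10100001


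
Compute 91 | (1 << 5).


91 | (1 << 5) = 91 | 32 = 123

123


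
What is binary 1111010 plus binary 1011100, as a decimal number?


1111010 + 1011100 = 11010110 = 214

214


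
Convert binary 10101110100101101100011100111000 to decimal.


10101110100101101100011100111000 in decimal = 2929116984

2929116984


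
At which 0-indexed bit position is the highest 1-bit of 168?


0b10101000. Highest set bit at position 7

7


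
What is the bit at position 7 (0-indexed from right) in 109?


0b1101101, position 7 = 0

0


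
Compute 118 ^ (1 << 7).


118 ^ (1 << 7) = 118 ^ 128 = 246

246


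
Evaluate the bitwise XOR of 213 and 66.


0b11010101 ^ 0b1000010 = 0b10010111 = 151

151


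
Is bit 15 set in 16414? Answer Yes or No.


0b100000000011110, bit 15 = 0. No

No


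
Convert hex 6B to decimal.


6B hex = 107 decimal

107


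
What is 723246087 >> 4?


0b101011000110111101110000000111 >> 4 = 0b10101100011011110111000000 = 45202880

45202880


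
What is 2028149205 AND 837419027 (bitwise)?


0b1111000111000110001100111010101 & 0b110001111010100000000000010011 = 0b110000111000100000000000010001 = 820117521

820117521


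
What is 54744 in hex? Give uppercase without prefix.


54744 = D5D8 hex

D5D8


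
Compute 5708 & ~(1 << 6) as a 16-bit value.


5708 & ~(1 << 6) = 5644

5644


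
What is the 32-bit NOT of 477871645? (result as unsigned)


~0b11100011110111011111000011101 = 0b11100011100001000100000111100010 = 3817095650 (32-bit unsigned)

3817095650


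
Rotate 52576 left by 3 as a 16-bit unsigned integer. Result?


Rotate 0b1100110101100000 left by 3 (16-bit) = 0b110101100000110 = 27398

27398


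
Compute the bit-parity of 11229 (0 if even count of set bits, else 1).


0b10101111011101 has 10 ones => parity 0

0


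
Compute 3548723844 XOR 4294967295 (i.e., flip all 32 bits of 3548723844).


3548723844 ^ 4294967295 = 746243451

746243451


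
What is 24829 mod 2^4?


24829 & 15 = 13

13


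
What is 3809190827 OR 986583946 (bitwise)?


0b11100011000010111010001110101011 | 0b111010110011100001001110001010 = 0b11111011110011111011001110101011 = 4224693163

4224693163


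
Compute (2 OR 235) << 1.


Step 1: 2 | 235 = 235
Step 2: 235 << 1 = 470

470


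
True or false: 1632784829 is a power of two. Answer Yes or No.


0b1100001010100100101000110111101. Multiple bits set => No

No


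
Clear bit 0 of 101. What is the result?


101 & ~(1 << 0) = 100

100


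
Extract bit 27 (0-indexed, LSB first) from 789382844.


0b101111000011010000011010111100, position 27 = 1

1


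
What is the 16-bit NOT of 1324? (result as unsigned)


~0b10100101100 = 0b1111101011010011 = 64211 (16-bit unsigned)

64211


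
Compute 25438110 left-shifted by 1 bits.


0b1100001000010011110011110 << 1 = 0b11000010000100111100111100 = 50876220

50876220


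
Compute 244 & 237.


0b11110100 & 0b11101101 = 0b11100100 = 228

228


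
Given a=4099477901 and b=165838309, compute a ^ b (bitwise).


4099477901 ^ 165838309 = 4256918632

4256918632


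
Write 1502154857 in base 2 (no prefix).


1502154857 = 1011001100010010001000001101001 in binary

1011001100010010001000001101001


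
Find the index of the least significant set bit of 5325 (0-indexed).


0b1010011001101. Lowest set bit at position 0

0


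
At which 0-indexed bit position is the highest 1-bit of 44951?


0b1010111110010111. Highest set bit at position 15

15


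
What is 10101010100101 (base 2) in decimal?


10101010100101 in decimal = 10917

10917


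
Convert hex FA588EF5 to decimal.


FA588EF5 hex = 4200107765 decimal

4200107765


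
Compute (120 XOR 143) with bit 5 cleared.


Step 1: 120 ^ 143 = 247
Step 2: 247 & ~(1 << 5) = 215

215


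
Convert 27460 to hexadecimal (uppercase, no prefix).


27460 = 6B44 hex

6B44


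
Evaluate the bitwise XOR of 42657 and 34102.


0b1010011010100001 ^ 0b1000010100110110 = 0b10001110010111 = 9111

9111


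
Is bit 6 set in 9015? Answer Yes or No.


0b10001100110111, bit 6 = 0. No

No


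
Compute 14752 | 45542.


0b11100110100000 | 0b1011000111100110 = 0b1011100111100110 = 47590

47590


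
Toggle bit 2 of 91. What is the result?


91 ^ (1 << 2) = 91 ^ 4 = 95

95


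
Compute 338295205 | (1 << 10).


338295205 | (1 << 10) = 338295205 | 1024 = 338296229

338296229


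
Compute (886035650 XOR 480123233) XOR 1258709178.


Step 1: 886035650 ^ 480123233 = 676449699
Step 2: 676449699 ^ 1258709178 = 1666690329

1666690329


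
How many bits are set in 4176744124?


0b11111000111101000000111010111100 has 18 set bits

18


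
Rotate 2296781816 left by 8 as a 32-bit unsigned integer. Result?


Rotate 0b10001000111001100001101111111000 left by 8 (32-bit) = 0b11100110000110111111100010001000 = 3860592776

3860592776


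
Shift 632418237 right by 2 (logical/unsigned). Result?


0b100101101100011110111110111101 >> 2 = 0b1001011011000111101111101111 = 158104559

158104559


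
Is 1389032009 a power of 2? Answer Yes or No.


0b1010010110010101111001001001001. Multiple bits set => No

No


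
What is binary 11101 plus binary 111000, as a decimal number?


11101 + 111000 = 1010101 = 85

85


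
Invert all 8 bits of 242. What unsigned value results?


242 ^ 255 = 13

13


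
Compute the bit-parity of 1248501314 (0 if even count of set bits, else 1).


0b1001010011010101001111001000010 has 14 ones => parity 0

0


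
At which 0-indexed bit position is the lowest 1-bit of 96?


0b1100000. Lowest set bit at position 5

5


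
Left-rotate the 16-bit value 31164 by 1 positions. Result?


Rotate 0b111100110111100 left by 1 (16-bit) = 0b1111001101111000 = 62328

62328


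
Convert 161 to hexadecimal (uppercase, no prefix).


161 = A1 hex

A1


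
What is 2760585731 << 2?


0b10100100100010110011001000000011 << 2 = 0b1010010010001011001100100000001100 = 11042342924

11042342924


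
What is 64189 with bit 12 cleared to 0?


64189 & ~(1 << 12) = 60093

60093


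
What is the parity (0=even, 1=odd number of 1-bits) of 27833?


0b110110010111001 has 9 ones => parity 1

1


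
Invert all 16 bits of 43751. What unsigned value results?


43751 ^ 65535 = 21784

21784


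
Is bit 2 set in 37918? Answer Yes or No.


0b1001010000011110, bit 2 = 1. Yes

Yes


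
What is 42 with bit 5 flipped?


42 ^ (1 << 5) = 42 ^ 32 = 10

10


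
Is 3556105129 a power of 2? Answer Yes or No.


0b11010011111101011101101110101001. Multiple bits set => No

No


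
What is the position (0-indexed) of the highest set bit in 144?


0b10010000. Highest set bit at position 7

7


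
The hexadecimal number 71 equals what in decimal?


71 hex = 113 decimal

113


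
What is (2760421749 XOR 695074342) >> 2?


Step 1: 2760421749 ^ 695074342 = 2380615507
Step 2: 2380615507 >> 2 = 595153876

595153876


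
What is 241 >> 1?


0b11110001 >> 1 = 0b1111000 = 120

120


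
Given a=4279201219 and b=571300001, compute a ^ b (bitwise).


4279201219 ^ 571300001 = 3707909474

3707909474


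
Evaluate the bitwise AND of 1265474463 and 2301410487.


0b1001011011011011001101110011111 & 0b10001001001011001011110010110111 = 0b1001001011001001100010010111 = 153917591

153917591


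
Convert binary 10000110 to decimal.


10000110 in decimal = 134

134


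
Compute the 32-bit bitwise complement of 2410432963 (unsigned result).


~0b10001111101011000100100111000011 = 0b1110000010100111011011000111100 = 1884534332 (32-bit unsigned)

1884534332


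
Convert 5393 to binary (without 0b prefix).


5393 = 1010100010001 in binary

1010100010001


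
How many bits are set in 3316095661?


0b11000101101001111001101010101101 has 18 set bits

18


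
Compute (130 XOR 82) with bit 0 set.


Step 1: 130 ^ 82 = 208
Step 2: 208 | (1 << 0) = 208 | 1 = 209

209


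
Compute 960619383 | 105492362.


0b111001010000011110001101110111 | 0b110010010011010111110001010 = 0b111111010010011110111111111111 = 1061810175

1061810175


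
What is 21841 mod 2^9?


21841 & 511 = 337

337


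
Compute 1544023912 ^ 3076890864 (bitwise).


0b1011100000001111110111101101000 ^ 0b10110111011001011010000011110000 = 0b11101011011000100100111110011000 = 3949088664

3949088664


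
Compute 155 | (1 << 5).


155 | (1 << 5) = 155 | 32 = 187

187


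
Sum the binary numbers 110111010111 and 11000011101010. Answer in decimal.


110111010111 + 11000011101010 = 11111011000001 = 16065

16065


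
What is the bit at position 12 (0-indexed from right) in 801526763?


0b101111110001100101001111101011, position 12 = 1

1


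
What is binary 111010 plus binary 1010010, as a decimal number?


111010 + 1010010 = 10001100 = 140

140


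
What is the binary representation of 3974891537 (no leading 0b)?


3974891537 = 11101100111011000000100000010001 in binary

11101100111011000000100000010001


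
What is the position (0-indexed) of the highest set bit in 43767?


0b1010101011110111. Highest set bit at position 15

15


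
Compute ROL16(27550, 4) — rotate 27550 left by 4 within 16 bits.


Rotate 0b110101110011110 left by 4 (16-bit) = 0b1011100111100110 = 47590

47590


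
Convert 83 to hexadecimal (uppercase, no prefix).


83 = 53 hex

53


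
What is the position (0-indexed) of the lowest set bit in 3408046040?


0b11001011001000101010011111011000. Lowest set bit at position 3

3


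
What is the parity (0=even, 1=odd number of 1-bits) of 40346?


0b1001110110011010 has 9 ones => parity 1

1


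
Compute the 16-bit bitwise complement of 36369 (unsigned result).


~0b1000111000010001 = 0b111000111101110 = 29166 (16-bit unsigned)

29166


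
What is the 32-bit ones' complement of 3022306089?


3022306089 ^ 4294967295 = 1272661206

1272661206


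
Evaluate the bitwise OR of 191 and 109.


0b10111111 | 0b1101101 = 0b11111111 = 255

255


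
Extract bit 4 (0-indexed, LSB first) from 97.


0b1100001, position 4 = 0

0


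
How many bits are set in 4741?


0b1001010000101 has 5 set bits

5


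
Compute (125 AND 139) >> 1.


Step 1: 125 & 139 = 9
Step 2: 9 >> 1 = 4

4


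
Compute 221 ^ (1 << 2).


221 ^ (1 << 2) = 221 ^ 4 = 217

217


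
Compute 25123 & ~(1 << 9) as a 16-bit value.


25123 & ~(1 << 9) = 24611

24611


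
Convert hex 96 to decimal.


96 hex = 150 decimal

150


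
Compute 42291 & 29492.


0b1010010100110011 & 0b111001100110100 = 0b10000100110000 = 8496

8496


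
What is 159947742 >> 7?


0b1001100010001001101111011110 >> 7 = 0b100110001000100110111 = 1249591

1249591


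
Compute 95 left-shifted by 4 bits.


0b1011111 << 4 = 0b10111110000 = 1520

1520


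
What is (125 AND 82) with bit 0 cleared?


Step 1: 125 & 82 = 80
Step 2: 80 & ~(1 << 0) = 80

80


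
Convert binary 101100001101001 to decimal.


101100001101001 in decimal = 22633

22633


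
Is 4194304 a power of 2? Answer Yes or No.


0b10000000000000000000000. Only one bit set => Yes

Yes


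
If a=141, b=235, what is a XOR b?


141 ^ 235 = 102

102


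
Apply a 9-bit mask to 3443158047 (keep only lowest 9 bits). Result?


3443158047 & 511 = 31

31


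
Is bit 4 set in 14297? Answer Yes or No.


0b11011111011001, bit 4 = 1. Yes

Yes


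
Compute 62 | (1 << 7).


62 | (1 << 7) = 62 | 128 = 190

190


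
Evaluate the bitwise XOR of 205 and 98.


0b11001101 ^ 0b1100010 = 0b10101111 = 175

175


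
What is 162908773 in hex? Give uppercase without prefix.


162908773 = 9B5CA65 hex

9B5CA65


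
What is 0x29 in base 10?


29 hex = 41 decimal

41


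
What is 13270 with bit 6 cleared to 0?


13270 & ~(1 << 6) = 13206

13206


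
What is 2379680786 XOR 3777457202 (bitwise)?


0b10001101110101110000110000010010 ^ 0b11100001001001110110110000110010 = 0b1101100111100000110000000100000 = 1827692576

1827692576


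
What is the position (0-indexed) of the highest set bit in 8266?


0b10000001001010. Highest set bit at position 13

13


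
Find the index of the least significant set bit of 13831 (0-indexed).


0b11011000000111. Lowest set bit at position 0

0


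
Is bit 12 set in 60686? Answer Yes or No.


0b1110110100001110, bit 12 = 0. No

No


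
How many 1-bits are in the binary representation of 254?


0b11111110 has 7 set bits

7


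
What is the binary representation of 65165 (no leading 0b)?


65165 = 1111111010001101 in binary

1111111010001101


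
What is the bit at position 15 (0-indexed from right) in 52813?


0b1100111001001101, position 15 = 1

1


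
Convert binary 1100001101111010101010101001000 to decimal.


1100001101111010101010101001000 in decimal = 1639798088

1639798088


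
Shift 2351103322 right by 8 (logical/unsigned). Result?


0b10001100001000101111110101011010 >> 8 = 0b100011000010001011111101 = 9183997

9183997


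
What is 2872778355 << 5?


0b10101011001110110001111001110011 << 5 = 0b1010101100111011000111100111001100000 = 91928907360

91928907360


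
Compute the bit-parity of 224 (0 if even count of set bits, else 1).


0b11100000 has 3 ones => parity 1

1


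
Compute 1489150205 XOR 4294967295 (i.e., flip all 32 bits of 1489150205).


1489150205 ^ 4294967295 = 2805817090

2805817090


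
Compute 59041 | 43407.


0b1110011010100001 | 0b1010100110001111 = 0b1110111110101111 = 61359

61359


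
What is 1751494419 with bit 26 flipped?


1751494419 ^ (1 << 26) = 1751494419 ^ 67108864 = 1818603283

1818603283


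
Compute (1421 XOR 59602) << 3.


Step 1: 1421 ^ 59602 = 60767
Step 2: 60767 << 3 = 486136

486136


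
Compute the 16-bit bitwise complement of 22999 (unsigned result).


~0b101100111010111 = 0b1010011000101000 = 42536 (16-bit unsigned)

42536


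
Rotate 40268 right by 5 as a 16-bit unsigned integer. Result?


Rotate 0b1001110101001100 right by 5 (16-bit) = 0b110010011101010 = 25834

25834


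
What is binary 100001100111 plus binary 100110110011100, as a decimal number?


100001100111 + 100110110011100 = 101011000000011 = 22019

22019


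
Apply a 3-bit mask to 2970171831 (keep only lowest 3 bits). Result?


2970171831 & 7 = 7

7


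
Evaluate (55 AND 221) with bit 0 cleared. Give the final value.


Step 1: 55 & 221 = 21
Step 2: 21 & ~(1 << 0) = 20

20


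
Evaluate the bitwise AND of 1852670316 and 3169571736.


0b1101110011011011000000101101100 & 0b10111100111010111101001110011000 = 0b101100011010011000000100001000 = 745111816

745111816


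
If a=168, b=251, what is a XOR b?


168 ^ 251 = 83

83


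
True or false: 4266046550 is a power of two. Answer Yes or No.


0b11111110010001101011010001010110. Multiple bits set => No

No


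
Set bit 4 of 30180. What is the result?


30180 | (1 << 4) = 30180 | 16 = 30196

30196


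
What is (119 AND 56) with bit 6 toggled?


Step 1: 119 & 56 = 48
Step 2: 48 ^ (1 << 6) = 48 ^ 64 = 112

112


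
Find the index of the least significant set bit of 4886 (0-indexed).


0b1001100010110. Lowest set bit at position 1

1


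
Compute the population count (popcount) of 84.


0b1010100 has 3 set bits

3


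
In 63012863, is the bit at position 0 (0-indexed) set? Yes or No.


0b11110000010111111111111111, bit 0 = 1. Yes

Yes


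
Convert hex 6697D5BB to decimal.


6697D5BB hex = 1721226683 decimal

1721226683


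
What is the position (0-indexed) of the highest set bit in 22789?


0b101100100000101. Highest set bit at position 14

14


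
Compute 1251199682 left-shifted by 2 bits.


0b1001010100100111100101011000010 << 2 = 0b100101010010011110010101100001000 = 5004798728

5004798728


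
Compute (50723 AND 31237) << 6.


Step 1: 50723 & 31237 = 16897
Step 2: 16897 << 6 = 1081408

1081408


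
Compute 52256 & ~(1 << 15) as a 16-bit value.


52256 & ~(1 << 15) = 19488

19488


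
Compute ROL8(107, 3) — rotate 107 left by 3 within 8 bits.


Rotate 0b1101011 left by 3 (8-bit) = 0b1011011 = 91

91


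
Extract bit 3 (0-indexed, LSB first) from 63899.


0b1111100110011011, position 3 = 1

1


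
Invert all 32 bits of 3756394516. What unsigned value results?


3756394516 ^ 4294967295 = 538572779

538572779


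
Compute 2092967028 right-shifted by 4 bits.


0b1111100110000000010010001110100 >> 4 = 0b111110011000000001001000111 = 130810439

130810439


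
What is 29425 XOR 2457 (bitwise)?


0b111001011110001 ^ 0b100110011001 = 0b111101101101000 = 31592

31592


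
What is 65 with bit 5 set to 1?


65 | (1 << 5) = 65 | 32 = 97

97


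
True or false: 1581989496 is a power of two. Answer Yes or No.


0b1011110010010110011111001111000. Multiple bits set => No

No


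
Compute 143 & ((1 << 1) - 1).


143 & 1 = 1

1


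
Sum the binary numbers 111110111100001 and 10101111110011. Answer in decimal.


111110111100001 + 10101111110011 = 1010100111010100 = 43476

43476


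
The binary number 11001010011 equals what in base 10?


11001010011 in decimal = 1619

1619


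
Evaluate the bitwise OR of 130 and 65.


0b10000010 | 0b1000001 = 0b11000011 = 195

195


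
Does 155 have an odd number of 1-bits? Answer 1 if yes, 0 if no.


0b10011011 has 5 ones => parity 1

1


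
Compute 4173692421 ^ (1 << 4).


4173692421 ^ (1 << 4) = 4173692421 ^ 16 = 4173692437

4173692437


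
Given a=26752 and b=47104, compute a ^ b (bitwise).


26752 ^ 47104 = 53376

53376


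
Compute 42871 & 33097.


0b1010011101110111 & 0b1000000101001001 = 0b1000000101000001 = 33089

33089


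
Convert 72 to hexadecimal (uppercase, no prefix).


72 = 48 hex

48


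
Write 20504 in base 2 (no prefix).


20504 = 101000000011000 in binary

101000000011000


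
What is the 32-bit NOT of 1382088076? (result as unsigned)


~0b1010010011000001111110110001100 = 0b10101101100111110000001001110011 = 2912879219 (32-bit unsigned)

2912879219


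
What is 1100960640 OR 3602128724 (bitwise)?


0b1000001100111110101001110000000 | 0b11010110101101000001111101010100 = 0b11010111101111110101111111010100 = 3619643348

3619643348


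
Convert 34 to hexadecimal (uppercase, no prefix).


34 = 22 hex

22


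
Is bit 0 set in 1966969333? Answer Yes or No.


0b1110101001111011001000111110101, bit 0 = 1. Yes

Yes


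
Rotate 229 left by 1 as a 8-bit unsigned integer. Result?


Rotate 0b11100101 left by 1 (8-bit) = 0b11001011 = 203

203


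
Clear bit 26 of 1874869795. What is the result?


1874869795 & ~(1 << 26) = 1807760931

1807760931


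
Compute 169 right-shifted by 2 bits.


0b10101001 >> 2 = 0b101010 = 42

42


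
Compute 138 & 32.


0b10001010 & 0b100000 = 0b0 = 0

0


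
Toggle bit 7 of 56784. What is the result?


56784 ^ (1 << 7) = 56784 ^ 128 = 56656

56656


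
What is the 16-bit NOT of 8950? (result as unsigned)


~0b10001011110110 = 0b1101110100001001 = 56585 (16-bit unsigned)

56585


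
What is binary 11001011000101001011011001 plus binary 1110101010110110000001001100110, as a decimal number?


11001011000101001011011001 + 1110101010110110000001001100110 = 1111000100001110101010100111111 = 2022135103

2022135103


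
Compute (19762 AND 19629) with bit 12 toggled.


Step 1: 19762 & 19629 = 19488
Step 2: 19488 ^ (1 << 12) = 19488 ^ 4096 = 23584

23584


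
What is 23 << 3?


0b10111 << 3 = 0b10111000 = 184

184


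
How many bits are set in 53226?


0b1100111111101010 has 11 set bits

11


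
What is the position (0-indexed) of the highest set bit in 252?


0b11111100. Highest set bit at position 7

7


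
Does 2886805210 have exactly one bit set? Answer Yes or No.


0b10101100000100010010011011011010. Multiple bits set => No

No


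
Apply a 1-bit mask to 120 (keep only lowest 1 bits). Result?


120 & 1 = 0

0


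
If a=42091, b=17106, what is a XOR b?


42091 ^ 17106 = 59065

59065


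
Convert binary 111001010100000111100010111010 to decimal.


111001010100000111100010111010 in decimal = 961575098

961575098


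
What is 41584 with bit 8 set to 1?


41584 | (1 << 8) = 41584 | 256 = 41840

41840


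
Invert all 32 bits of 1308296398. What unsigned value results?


1308296398 ^ 4294967295 = 2986670897

2986670897


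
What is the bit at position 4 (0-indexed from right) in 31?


0b11111, position 4 = 1

1


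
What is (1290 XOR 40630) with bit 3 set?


Step 1: 1290 ^ 40630 = 39868
Step 2: 39868 | (1 << 3) = 39868 | 8 = 39868

39868


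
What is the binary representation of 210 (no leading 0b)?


210 = 11010010 in binary

11010010


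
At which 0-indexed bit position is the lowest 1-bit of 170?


0b10101010. Lowest set bit at position 1

1


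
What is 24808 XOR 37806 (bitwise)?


0b110000011101000 ^ 0b1001001110101110 = 0b1111001101000110 = 62278

62278


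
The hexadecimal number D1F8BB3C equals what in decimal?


D1F8BB3C hex = 3522739004 decimal

3522739004


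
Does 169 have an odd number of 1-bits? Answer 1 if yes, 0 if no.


0b10101001 has 4 ones => parity 0

0


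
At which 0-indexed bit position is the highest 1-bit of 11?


0b1011. Highest set bit at position 3

3


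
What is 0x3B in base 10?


3B hex = 59 decimal

59


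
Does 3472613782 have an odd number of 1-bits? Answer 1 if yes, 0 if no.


0b11001110111110111110000110010110 has 20 ones => parity 0

0


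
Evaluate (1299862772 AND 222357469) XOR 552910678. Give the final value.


Step 1: 1299862772 & 222357469 = 222315732
Step 2: 222315732 ^ 552910678 = 766835586

766835586


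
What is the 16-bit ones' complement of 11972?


11972 ^ 65535 = 53563

53563


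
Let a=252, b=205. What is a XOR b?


252 ^ 205 = 49

49


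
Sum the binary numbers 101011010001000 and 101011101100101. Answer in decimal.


101011010001000 + 101011101100101 = 1010110111101101 = 44525

44525


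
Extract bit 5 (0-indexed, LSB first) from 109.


0b1101101, position 5 = 1

1


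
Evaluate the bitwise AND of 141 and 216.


0b10001101 & 0b11011000 = 0b10001000 = 136

136


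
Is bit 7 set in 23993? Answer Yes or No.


0b101110110111001, bit 7 = 1. Yes

Yes


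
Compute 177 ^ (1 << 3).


177 ^ (1 << 3) = 177 ^ 8 = 185

185


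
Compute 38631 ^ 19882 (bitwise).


0b1001011011100111 ^ 0b100110110101010 = 0b1101101101001101 = 56141

56141


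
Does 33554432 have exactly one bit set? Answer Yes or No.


0b10000000000000000000000000. Only one bit set => Yes

Yes


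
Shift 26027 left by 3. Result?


0b110010110101011 << 3 = 0b110010110101011000 = 208216

208216


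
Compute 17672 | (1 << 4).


17672 | (1 << 4) = 17672 | 16 = 17688

17688


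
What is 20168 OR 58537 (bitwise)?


0b100111011001000 | 0b1110010010101001 = 0b1110111011101001 = 61161

61161


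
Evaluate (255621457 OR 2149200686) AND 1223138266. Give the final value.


Step 1: 255621457 | 2149200686 = 2403236735
Step 2: 2403236735 & 1223138266 = 136715098

136715098


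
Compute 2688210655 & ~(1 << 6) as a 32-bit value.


2688210655 & ~(1 << 6) = 2688210591

2688210591


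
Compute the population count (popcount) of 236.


0b11101100 has 5 set bits

5


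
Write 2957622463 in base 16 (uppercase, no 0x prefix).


2957622463 = B049BCBF hex

B049BCBF


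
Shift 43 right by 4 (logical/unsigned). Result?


0b101011 >> 4 = 0b10 = 2

2


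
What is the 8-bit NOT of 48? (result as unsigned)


~0b110000 = 0b11001111 = 207 (8-bit unsigned)

207


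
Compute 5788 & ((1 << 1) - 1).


5788 & 1 = 0

0


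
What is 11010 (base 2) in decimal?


11010 in decimal = 26

26


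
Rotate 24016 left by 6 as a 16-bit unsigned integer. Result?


Rotate 0b101110111010000 left by 6 (16-bit) = 0b111010000010111 = 29719

29719


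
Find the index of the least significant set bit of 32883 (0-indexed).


0b1000000001110011. Lowest set bit at position 0

0


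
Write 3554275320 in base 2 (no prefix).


3554275320 = 11010011110110011110111111111000 in binary

11010011110110011110111111111000


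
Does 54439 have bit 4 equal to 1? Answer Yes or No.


0b1101010010100111, bit 4 = 0. No

No


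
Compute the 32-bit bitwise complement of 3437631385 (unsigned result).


~0b11001100111001100001011110011001 = 0b110011000110011110100001100110 = 857335910 (32-bit unsigned)

857335910


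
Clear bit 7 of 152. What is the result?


152 & ~(1 << 7) = 24

24


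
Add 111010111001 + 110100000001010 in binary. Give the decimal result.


111010111001 + 110100000001010 = 111011011000011 = 30403

30403


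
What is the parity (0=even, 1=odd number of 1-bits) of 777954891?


0b101110010111101010011001001011 has 17 ones => parity 1

1


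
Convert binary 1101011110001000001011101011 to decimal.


1101011110001000001011101011 in decimal = 226001643

226001643


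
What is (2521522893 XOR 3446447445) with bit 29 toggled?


Step 1: 2521522893 ^ 3446447445 = 1529347992
Step 2: 1529347992 ^ (1 << 29) = 1529347992 ^ 536870912 = 2066218904

2066218904


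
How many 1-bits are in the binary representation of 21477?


0b101001111100101 has 9 set bits

9


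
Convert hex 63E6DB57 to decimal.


63E6DB57 hex = 1676073815 decimal

1676073815


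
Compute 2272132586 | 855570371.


0b10000111011011011111110111101010 | 0b110010111111101111011111000011 = 0b10110111111111111111111111101011 = 3087007723

3087007723


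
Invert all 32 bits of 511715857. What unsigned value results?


511715857 ^ 4294967295 = 3783251438

3783251438


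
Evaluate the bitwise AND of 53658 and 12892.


0b1101000110011010 & 0b11001001011100 = 0b1000000011000 = 4120

4120


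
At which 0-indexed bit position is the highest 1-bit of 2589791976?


0b10011010010111010001011011101000. Highest set bit at position 31

31


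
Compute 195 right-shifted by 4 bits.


0b11000011 >> 4 = 0b1100 = 12

12


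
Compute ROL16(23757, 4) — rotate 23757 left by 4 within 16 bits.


Rotate 0b101110011001101 left by 4 (16-bit) = 0b1100110011010101 = 52437

52437


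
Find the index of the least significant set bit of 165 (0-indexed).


0b10100101. Lowest set bit at position 0

0


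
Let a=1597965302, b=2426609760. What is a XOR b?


1597965302 ^ 2426609760 = 3483116438

3483116438


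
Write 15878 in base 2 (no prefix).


15878 = 11111000000110 in binary

11111000000110


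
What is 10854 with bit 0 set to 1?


10854 | (1 << 0) = 10854 | 1 = 10855

10855


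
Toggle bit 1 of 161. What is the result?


161 ^ (1 << 1) = 161 ^ 2 = 163

163


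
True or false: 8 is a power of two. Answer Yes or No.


0b1000. Only one bit set => Yes

Yes


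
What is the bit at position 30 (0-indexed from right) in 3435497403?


0b11001100110001011000011110111011, position 30 = 1

1


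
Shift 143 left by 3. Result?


0b10001111 << 3 = 0b10001111000 = 1144

1144


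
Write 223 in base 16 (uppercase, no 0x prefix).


223 = DF hex

DF


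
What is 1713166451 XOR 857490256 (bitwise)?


0b1100110000111001101100001110011 ^ 0b110011000111000100001101010000 = 0b1010101000000001001101100100011 = 1426103075

1426103075


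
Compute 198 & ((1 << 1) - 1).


198 & 1 = 0

0


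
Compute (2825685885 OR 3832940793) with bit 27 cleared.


Step 1: 2825685885 | 3832940793 = 3967716349
Step 2: 3967716349 & ~(1 << 27) = 3833498621

3833498621
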